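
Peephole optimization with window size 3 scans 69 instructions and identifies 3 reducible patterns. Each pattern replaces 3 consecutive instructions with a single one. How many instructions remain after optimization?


Each match removes 2 instructions.
Total removed = 3 * 2 = 6
Remaining = 69 - 6 = 63

63


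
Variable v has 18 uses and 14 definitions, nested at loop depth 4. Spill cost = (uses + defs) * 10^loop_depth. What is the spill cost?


uses + defs = 18 + 14 = 32
10^4 = 10000
Spill cost = 32 * 10000 = 320000

320000


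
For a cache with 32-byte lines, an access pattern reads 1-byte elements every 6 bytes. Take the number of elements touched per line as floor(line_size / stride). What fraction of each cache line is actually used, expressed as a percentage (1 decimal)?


Elements per cache line = floor(32 / 6) = 5
Bytes used = 5 * 1 = 5
Utilization = 5 / 32 * 100 = 15.6%

15.6


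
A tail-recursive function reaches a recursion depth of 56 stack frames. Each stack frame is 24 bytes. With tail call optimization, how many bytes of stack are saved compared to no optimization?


Without TCO: 56 * 24 = 1344 bytes
With TCO: reuse 1 frame = 24 bytes
Savings = 1344 - 24 = 1320

1320


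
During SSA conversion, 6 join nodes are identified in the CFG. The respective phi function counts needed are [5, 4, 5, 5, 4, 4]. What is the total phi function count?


Total phi functions = sum of phi functions at each join node
= 5 + 4 + 5 + 5 + 4 + 4 = 27

27


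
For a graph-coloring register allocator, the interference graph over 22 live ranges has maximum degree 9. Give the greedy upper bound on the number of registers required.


Greedy coloring never needs more than (max_degree + 1) colors: when coloring a vertex, at most max_degree neighbors are already colored.
Upper bound = 9 + 1 = 10

10


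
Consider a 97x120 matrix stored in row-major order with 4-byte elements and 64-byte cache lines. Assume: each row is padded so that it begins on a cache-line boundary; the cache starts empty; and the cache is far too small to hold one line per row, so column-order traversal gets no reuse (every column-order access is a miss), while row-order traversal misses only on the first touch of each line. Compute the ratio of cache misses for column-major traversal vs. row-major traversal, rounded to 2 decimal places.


Each row occupies 120 * 4 = 480 bytes and starts on a line boundary, so it spans ceil(480 / 64) = 8 cache lines.
Row-major traversal misses (one per line touched): 97 * ceil(120 * 4 / 64) = 776
Column-major traversal misses (no reuse, every access misses): 97 * 120 = 11640
Ratio = 11640 / 776 = 15.0

15.0


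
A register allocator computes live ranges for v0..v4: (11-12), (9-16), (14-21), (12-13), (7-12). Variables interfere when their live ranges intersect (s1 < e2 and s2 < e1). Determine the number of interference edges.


Check all pairs for overlapping intervals.
Two intervals (s1,e1) and (s2,e2) overlap if s1 < e2 and s2 < e1.
v0 (11-12) vs v1..v4: overlaps v1, v4 -> 2
v1 (9-16) vs v2..v4: overlaps v2, v3, v4 -> 3
v2 (14-21) vs v3..v4: overlaps none -> 0
v3 (12-13) vs v4: overlaps none -> 0
Total overlapping pairs = 2 + 3 + 0 + 0 = 5

5


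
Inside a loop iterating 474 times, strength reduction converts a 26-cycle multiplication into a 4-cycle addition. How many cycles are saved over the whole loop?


Per-iteration saving = 26 - 4 = 22
Total saved = 474 * 22 = 10428

10428


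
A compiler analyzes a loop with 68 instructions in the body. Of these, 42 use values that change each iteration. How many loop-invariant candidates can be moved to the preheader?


Invariant candidates = total - loop-dependent
= 68 - 42 = 26

26


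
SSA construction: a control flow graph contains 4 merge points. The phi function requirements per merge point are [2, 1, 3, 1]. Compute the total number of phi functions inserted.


Total phi functions = sum of phi functions at each join node
= 2 + 1 + 3 + 1 = 7

7


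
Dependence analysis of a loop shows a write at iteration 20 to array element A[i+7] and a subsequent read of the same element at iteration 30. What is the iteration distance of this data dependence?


Distance = read iteration - write iteration
= 30 - 20 = 10

10


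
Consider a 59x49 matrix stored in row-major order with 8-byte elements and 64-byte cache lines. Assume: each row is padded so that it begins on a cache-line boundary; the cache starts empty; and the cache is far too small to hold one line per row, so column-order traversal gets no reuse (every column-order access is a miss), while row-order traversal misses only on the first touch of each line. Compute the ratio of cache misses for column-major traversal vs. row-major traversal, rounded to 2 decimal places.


Each row occupies 49 * 8 = 392 bytes and starts on a line boundary, so it spans ceil(392 / 64) = 7 cache lines.
Row-major traversal misses (one per line touched): 59 * ceil(49 * 8 / 64) = 413
Column-major traversal misses (no reuse, every access misses): 59 * 49 = 2891
Ratio = 2891 / 413 = 7.0

7.0


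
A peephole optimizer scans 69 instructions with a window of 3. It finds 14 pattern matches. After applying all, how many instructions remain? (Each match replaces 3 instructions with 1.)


Each match removes 2 instructions.
Total removed = 14 * 2 = 28
Remaining = 69 - 28 = 41

41


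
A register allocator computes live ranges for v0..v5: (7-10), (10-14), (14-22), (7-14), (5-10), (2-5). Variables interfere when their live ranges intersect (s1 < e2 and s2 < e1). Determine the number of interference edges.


Check all pairs for overlapping intervals.
Two intervals (s1,e1) and (s2,e2) overlap if s1 < e2 and s2 < e1.
v0 (7-10) vs v1..v5: overlaps v3, v4 -> 2
v1 (10-14) vs v2..v5: overlaps v3 -> 1
v2 (14-22) vs v3..v5: overlaps none -> 0
v3 (7-14) vs v4..v5: overlaps v4 -> 1
v4 (5-10) vs v5: overlaps none -> 0
Total overlapping pairs = 2 + 1 + 0 + 1 + 0 = 4

4


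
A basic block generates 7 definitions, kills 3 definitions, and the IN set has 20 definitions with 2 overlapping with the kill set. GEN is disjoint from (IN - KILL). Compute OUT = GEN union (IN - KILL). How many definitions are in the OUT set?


IN - KILL: 20 - 2 = 18 surviving definitions
OUT = GEN + surviving = 7 + 18 = 25

25


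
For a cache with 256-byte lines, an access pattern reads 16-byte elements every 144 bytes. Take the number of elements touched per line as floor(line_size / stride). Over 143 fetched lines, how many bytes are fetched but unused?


Elements per line = floor(256 / 144) = 1
Bytes used per line = 1 * 16 = 16
Wasted per line = 256 - 16 = 240
Total wasted = 240 * 143 = 34320

34320


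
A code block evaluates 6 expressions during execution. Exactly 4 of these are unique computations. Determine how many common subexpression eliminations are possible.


CSE count = total expressions - unique expressions
= 6 - 4 = 2

2


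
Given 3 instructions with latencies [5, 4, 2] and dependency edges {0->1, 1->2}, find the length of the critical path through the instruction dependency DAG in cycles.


Compute longest path through dependency graph: dist(Ik) = max over predecessors of dist + latency(Ik).
dist(I0) = latency 5 = 5
dist(I1) = dist(I0) + 4 = 5 + 4 = 9
dist(I2) = dist(I1) + 2 = 9 + 2 = 11
Critical path = max dist = 11

11


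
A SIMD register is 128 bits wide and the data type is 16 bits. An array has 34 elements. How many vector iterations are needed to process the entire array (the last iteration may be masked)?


Width = 128 / 16 = 8 elements per vector op
Iterations = ceil(34 / 8) = 5

5


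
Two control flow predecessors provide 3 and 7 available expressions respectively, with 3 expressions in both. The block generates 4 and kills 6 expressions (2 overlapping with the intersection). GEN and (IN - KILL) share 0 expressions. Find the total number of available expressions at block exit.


IN = intersection of predecessors = 3
IN - KILL = 3 - 2 = 1
|OUT| = |GEN| + |IN - KILL| - |GEN ∩ (IN - KILL)| = 4 + 1 - 0 = 5

5


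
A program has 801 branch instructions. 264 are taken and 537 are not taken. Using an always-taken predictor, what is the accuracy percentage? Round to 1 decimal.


Predictor: always-taken
Correct predictions = 264
Accuracy = 264 / 801 * 100 = 33.0%

33.0


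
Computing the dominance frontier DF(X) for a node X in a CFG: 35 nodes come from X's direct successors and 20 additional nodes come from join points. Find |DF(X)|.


DF(X) = direct successor contributions + join point contributions
= 35 + 20 = 55

55


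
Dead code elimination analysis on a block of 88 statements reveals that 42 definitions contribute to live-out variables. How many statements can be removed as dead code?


Dead code = total statements - live definitions
= 88 - 42 = 46

46


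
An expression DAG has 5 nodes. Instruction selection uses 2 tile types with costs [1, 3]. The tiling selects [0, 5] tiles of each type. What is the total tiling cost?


Total cost = sum(count_i * cost_i)
= 0*1 + 5*3
= 15

15


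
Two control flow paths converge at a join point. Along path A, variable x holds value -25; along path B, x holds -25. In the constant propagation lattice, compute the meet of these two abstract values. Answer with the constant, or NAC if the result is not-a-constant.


Meet operation: if both paths give the same constant, result is that constant; if they differ, result is NAC (not-a-constant).
Path A: -25, Path B: -25 -> equal
Result: constant -> -25

-25


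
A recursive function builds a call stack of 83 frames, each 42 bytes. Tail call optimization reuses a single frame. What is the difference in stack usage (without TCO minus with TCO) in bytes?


Without TCO: 83 * 42 = 3486 bytes
With TCO: reuse 1 frame = 42 bytes
Savings = 3486 - 42 = 3444

3444


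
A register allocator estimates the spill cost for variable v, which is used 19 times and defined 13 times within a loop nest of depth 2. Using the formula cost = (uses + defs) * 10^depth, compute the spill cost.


uses + defs = 19 + 13 = 32
10^2 = 100
Spill cost = 32 * 100 = 3200

3200


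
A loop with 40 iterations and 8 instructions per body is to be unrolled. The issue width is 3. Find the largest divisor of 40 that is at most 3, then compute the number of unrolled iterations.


Largest divisor of 40 <= 3 is 2
New iterations = 40 / 2 = 20

20


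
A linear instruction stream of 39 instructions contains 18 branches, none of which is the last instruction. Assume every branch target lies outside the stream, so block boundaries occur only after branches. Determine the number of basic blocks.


With no in-sequence branch targets, the leaders are the first instruction plus the instruction after each branch.
Number of basic blocks = branches + 1
= 18 + 1 = 19

19


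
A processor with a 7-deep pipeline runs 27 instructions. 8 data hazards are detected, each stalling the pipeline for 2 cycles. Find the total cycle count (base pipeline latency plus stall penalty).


Base cycles = 7 + 27 - 1 = 33
Total stalls = 8 * 2 = 16
Total = 33 + 16 = 49

49


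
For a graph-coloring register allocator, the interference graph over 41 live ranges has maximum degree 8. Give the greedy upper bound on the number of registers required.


Greedy coloring never needs more than (max_degree + 1) colors: when coloring a vertex, at most max_degree neighbors are already colored.
Upper bound = 8 + 1 = 9

9


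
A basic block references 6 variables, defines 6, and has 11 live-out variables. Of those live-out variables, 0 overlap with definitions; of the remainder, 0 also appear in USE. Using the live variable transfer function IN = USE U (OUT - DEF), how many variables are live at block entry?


OUT - DEF: 11 - 0 = 11
|IN| = |USE| + |OUT - DEF| - |USE ∩ (OUT - DEF)| = 6 + 11 - 0 = 17

17


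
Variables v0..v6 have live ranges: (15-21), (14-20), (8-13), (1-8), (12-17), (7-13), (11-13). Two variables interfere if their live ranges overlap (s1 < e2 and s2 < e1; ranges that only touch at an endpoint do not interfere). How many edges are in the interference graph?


Check all pairs for overlapping intervals.
Two intervals (s1,e1) and (s2,e2) overlap if s1 < e2 and s2 < e1.
v0 (15-21) vs v1..v6: overlaps v1, v4 -> 2
v1 (14-20) vs v2..v6: overlaps v4 -> 1
v2 (8-13) vs v3..v6: overlaps v4, v5, v6 -> 3
v3 (1-8) vs v4..v6: overlaps v5 -> 1
v4 (12-17) vs v5..v6: overlaps v5, v6 -> 2
v5 (7-13) vs v6: overlaps v6 -> 1
Total overlapping pairs = 2 + 1 + 3 + 1 + 2 + 1 = 10

10


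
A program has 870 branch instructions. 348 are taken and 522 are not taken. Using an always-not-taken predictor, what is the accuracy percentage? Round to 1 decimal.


Predictor: always-not-taken
Correct predictions = 522
Accuracy = 522 / 870 * 100 = 60.0%

60.0


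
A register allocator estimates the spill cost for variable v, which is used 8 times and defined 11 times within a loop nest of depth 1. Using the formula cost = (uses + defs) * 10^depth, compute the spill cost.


uses + defs = 8 + 11 = 19
10^1 = 10
Spill cost = 19 * 10 = 190

190


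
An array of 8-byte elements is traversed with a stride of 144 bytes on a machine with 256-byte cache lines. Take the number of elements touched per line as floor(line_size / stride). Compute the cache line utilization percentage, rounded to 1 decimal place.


Elements per cache line = floor(256 / 144) = 1
Bytes used = 1 * 8 = 8
Utilization = 8 / 256 * 100 = 3.1%

3.1


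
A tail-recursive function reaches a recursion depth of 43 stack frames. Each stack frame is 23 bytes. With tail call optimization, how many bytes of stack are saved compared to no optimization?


Without TCO: 43 * 23 = 989 bytes
With TCO: reuse 1 frame = 23 bytes
Savings = 989 - 23 = 966

966


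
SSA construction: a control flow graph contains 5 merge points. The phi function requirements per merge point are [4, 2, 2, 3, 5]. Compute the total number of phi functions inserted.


Total phi functions = sum of phi functions at each join node
= 4 + 2 + 2 + 3 + 5 = 16

16


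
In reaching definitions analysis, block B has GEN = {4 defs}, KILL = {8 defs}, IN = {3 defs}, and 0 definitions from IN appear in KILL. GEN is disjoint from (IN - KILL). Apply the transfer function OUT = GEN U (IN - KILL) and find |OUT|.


IN - KILL: 3 - 0 = 3 surviving definitions
OUT = GEN + surviving = 4 + 3 = 7

7


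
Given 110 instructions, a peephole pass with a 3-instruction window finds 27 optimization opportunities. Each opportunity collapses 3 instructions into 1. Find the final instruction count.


Each match removes 2 instructions.
Total removed = 27 * 2 = 54
Remaining = 110 - 54 = 56

56


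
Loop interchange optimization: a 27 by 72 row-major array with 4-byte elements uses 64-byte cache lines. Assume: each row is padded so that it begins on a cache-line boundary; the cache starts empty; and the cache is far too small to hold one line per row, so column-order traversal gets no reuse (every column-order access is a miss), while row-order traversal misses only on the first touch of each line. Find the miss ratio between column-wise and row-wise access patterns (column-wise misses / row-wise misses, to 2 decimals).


Each row occupies 72 * 4 = 288 bytes and starts on a line boundary, so it spans ceil(288 / 64) = 5 cache lines.
Row-major traversal misses (one per line touched): 27 * ceil(72 * 4 / 64) = 135
Column-major traversal misses (no reuse, every access misses): 27 * 72 = 1944
Ratio = 1944 / 135 = 14.4

14.4


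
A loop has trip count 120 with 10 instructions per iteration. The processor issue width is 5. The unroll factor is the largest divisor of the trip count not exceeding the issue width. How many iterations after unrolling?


Largest divisor of 120 <= 5 is 5
New iterations = 120 / 5 = 24

24


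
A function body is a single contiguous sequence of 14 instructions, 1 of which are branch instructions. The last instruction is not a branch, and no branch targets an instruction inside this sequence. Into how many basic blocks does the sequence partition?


With no in-sequence branch targets, the leaders are the first instruction plus the instruction after each branch.
Number of basic blocks = branches + 1
= 1 + 1 = 2

2


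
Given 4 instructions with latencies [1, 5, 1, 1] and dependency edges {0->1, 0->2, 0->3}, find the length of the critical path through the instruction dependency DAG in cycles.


Compute longest path through dependency graph: dist(Ik) = max over predecessors of dist + latency(Ik).
dist(I0) = latency 1 = 1
dist(I1) = dist(I0) + 5 = 1 + 5 = 6
dist(I2) = dist(I0) + 1 = 1 + 1 = 2
dist(I3) = dist(I0) + 1 = 1 + 1 = 2
Critical path = max dist = 6

6


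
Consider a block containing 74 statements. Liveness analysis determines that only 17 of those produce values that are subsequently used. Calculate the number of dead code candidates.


Dead code = total statements - live definitions
= 74 - 17 = 57

57


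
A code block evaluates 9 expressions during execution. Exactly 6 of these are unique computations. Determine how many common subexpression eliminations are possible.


CSE count = total expressions - unique expressions
= 9 - 6 = 3

3


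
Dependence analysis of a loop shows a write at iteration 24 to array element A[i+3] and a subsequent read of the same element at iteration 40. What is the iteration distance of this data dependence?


Distance = read iteration - write iteration
= 40 - 24 = 16

16


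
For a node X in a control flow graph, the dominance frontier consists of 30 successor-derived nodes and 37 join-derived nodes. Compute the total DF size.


DF(X) = direct successor contributions + join point contributions
= 30 + 37 = 67

67


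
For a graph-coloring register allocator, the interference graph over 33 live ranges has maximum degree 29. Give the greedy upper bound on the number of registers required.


Greedy coloring never needs more than (max_degree + 1) colors: when coloring a vertex, at most max_degree neighbors are already colored.
Upper bound = 29 + 1 = 30

30


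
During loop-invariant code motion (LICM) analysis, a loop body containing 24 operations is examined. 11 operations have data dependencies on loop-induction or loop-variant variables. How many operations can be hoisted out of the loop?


Invariant candidates = total - loop-dependent
= 24 - 11 = 13

13


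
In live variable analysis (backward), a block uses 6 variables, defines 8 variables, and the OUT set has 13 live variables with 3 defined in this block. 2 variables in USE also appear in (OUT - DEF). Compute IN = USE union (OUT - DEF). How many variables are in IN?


OUT - DEF: 13 - 3 = 10
|IN| = |USE| + |OUT - DEF| - |USE ∩ (OUT - DEF)| = 6 + 10 - 2 = 14

14


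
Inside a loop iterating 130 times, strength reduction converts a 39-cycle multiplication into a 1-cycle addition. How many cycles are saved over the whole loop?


Per-iteration saving = 39 - 1 = 38
Total saved = 130 * 38 = 4940

4940


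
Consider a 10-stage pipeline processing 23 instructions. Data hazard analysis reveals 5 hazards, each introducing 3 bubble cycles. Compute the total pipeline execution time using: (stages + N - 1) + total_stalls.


Base cycles = 10 + 23 - 1 = 32
Total stalls = 5 * 3 = 15
Total = 32 + 15 = 47

47


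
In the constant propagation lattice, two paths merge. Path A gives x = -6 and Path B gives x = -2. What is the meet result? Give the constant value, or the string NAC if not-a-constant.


Meet operation: if both paths give the same constant, result is that constant; if they differ, result is NAC (not-a-constant).
Path A: -6, Path B: -2 -> differ
Result: not-a-constant -> NAC

NAC


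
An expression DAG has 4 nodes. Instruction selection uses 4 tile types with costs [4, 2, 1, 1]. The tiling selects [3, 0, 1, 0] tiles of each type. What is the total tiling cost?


Total cost = sum(count_i * cost_i)
= 3*4 + 0*2 + 1*1 + 0*1
= 13

13


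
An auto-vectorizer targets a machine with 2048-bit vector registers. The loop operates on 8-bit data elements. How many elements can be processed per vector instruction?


Width = SIMD bits / data type bits
= 2048 / 8 = 256

256


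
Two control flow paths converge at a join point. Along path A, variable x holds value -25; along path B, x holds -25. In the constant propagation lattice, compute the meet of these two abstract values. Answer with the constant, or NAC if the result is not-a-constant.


Meet operation: if both paths give the same constant, result is that constant; if they differ, result is NAC (not-a-constant).
Path A: -25, Path B: -25 -> equal
Result: constant -> -25

-25


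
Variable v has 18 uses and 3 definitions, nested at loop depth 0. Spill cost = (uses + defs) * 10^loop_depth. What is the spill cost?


uses + defs = 18 + 3 = 21
10^0 = 1
Spill cost = 21 * 1 = 21

21


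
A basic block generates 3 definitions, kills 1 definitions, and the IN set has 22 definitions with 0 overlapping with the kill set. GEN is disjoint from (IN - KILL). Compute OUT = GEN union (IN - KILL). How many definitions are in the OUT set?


IN - KILL: 22 - 0 = 22 surviving definitions
OUT = GEN + surviving = 3 + 22 = 25

25


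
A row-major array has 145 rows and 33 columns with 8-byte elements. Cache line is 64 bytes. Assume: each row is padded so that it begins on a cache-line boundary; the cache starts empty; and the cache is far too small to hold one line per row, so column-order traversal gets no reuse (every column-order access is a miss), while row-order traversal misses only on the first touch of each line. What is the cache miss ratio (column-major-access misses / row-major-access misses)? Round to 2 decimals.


Each row occupies 33 * 8 = 264 bytes and starts on a line boundary, so it spans ceil(264 / 64) = 5 cache lines.
Row-major traversal misses (one per line touched): 145 * ceil(33 * 8 / 64) = 725
Column-major traversal misses (no reuse, every access misses): 145 * 33 = 4785
Ratio = 4785 / 725 = 6.6

6.6


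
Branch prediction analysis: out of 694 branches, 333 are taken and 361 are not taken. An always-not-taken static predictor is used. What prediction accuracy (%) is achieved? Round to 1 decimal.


Predictor: always-not-taken
Correct predictions = 361
Accuracy = 361 / 694 * 100 = 52.0%

52.0


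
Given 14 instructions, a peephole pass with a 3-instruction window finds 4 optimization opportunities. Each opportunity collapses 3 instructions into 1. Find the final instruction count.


Each match removes 2 instructions.
Total removed = 4 * 2 = 8
Remaining = 14 - 8 = 6

6


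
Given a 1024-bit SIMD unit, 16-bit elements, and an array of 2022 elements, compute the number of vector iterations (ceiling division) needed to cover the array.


Width = 1024 / 16 = 64 elements per vector op
Iterations = ceil(2022 / 64) = 32

32


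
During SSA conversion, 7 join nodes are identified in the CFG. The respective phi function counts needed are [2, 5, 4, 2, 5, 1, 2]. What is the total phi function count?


Total phi functions = sum of phi functions at each join node
= 2 + 5 + 4 + 2 + 5 + 1 + 2 = 21

21


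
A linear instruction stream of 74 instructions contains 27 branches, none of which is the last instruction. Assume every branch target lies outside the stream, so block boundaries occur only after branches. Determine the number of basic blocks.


With no in-sequence branch targets, the leaders are the first instruction plus the instruction after each branch.
Number of basic blocks = branches + 1
= 27 + 1 = 28

28


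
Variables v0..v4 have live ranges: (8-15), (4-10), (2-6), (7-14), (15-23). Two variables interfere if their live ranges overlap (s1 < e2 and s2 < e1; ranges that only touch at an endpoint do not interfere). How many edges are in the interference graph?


Check all pairs for overlapping intervals.
Two intervals (s1,e1) and (s2,e2) overlap if s1 < e2 and s2 < e1.
v0 (8-15) vs v1..v4: overlaps v1, v3 -> 2
v1 (4-10) vs v2..v4: overlaps v2, v3 -> 2
v2 (2-6) vs v3..v4: overlaps none -> 0
v3 (7-14) vs v4: overlaps none -> 0
Total overlapping pairs = 2 + 2 + 0 + 0 = 4

4


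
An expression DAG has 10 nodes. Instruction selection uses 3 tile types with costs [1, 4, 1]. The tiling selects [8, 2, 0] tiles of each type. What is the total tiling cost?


Total cost = sum(count_i * cost_i)
= 8*1 + 2*4 + 0*1
= 16

16


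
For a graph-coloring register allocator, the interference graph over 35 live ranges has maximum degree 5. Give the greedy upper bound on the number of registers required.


Greedy coloring never needs more than (max_degree + 1) colors: when coloring a vertex, at most max_degree neighbors are already colored.
Upper bound = 5 + 1 = 6

6


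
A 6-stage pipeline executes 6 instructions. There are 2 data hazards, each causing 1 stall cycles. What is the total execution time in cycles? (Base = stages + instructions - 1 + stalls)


Base cycles = 6 + 6 - 1 = 11
Total stalls = 2 * 1 = 2
Total = 11 + 2 = 13

13


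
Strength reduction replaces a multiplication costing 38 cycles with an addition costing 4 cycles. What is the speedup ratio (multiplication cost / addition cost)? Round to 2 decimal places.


Ratio = mult_cost / add_cost = 38 / 4 = 9.5

9.5


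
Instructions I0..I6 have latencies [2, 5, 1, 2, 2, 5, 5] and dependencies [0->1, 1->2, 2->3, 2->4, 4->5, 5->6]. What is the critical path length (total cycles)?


Compute longest path through dependency graph: dist(Ik) = max over predecessors of dist + latency(Ik).
dist(I0) = latency 2 = 2
dist(I1) = dist(I0) + 5 = 2 + 5 = 7
dist(I2) = dist(I1) + 1 = 7 + 1 = 8
dist(I3) = dist(I2) + 2 = 8 + 2 = 10
dist(I4) = dist(I2) + 2 = 8 + 2 = 10
dist(I5) = dist(I4) + 5 = 10 + 5 = 15
dist(I6) = dist(I5) + 5 = 15 + 5 = 20
Critical path = max dist = 20

20


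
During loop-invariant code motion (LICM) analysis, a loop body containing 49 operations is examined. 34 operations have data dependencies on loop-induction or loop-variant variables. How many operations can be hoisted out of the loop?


Invariant candidates = total - loop-dependent
= 49 - 34 = 15

15


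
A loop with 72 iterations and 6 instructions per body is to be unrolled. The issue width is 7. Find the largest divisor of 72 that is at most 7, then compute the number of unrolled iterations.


Largest divisor of 72 <= 7 is 6
New iterations = 72 / 6 = 12

12


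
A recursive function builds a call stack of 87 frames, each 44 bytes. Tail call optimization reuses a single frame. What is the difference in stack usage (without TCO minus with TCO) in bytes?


Without TCO: 87 * 44 = 3828 bytes
With TCO: reuse 1 frame = 44 bytes
Savings = 3828 - 44 = 3784

3784


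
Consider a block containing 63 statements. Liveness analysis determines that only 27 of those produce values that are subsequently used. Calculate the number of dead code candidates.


Dead code = total statements - live definitions
= 63 - 27 = 36

36


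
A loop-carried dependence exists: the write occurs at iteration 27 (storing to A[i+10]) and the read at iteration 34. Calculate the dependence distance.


Distance = read iteration - write iteration
= 34 - 27 = 7

7


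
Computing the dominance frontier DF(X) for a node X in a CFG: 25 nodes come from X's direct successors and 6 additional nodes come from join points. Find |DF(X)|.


DF(X) = direct successor contributions + join point contributions
= 25 + 6 = 31

31


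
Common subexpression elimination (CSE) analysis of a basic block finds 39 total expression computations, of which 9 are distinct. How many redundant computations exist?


CSE count = total expressions - unique expressions
= 39 - 9 = 30

30


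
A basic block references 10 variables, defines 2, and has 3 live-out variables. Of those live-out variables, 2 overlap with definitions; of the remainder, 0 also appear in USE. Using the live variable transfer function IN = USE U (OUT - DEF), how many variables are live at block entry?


OUT - DEF: 3 - 2 = 1
|IN| = |USE| + |OUT - DEF| - |USE ∩ (OUT - DEF)| = 10 + 1 - 0 = 11

11


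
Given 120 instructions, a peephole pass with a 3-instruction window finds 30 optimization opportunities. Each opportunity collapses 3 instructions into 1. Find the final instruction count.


Each match removes 2 instructions.
Total removed = 30 * 2 = 60
Remaining = 120 - 60 = 60

60


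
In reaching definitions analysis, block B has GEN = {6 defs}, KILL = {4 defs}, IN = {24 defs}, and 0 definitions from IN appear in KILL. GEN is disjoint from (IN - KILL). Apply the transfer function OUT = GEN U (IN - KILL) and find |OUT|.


IN - KILL: 24 - 0 = 24 surviving definitions
OUT = GEN + surviving = 6 + 24 = 30

30


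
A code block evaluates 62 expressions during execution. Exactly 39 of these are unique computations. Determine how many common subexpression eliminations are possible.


CSE count = total expressions - unique expressions
= 62 - 39 = 23

23


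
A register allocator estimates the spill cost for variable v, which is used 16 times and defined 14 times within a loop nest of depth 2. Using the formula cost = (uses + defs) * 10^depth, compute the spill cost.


uses + defs = 16 + 14 = 30
10^2 = 100
Spill cost = 30 * 100 = 3000

3000


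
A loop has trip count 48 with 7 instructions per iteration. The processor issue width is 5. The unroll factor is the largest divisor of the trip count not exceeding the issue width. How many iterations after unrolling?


Largest divisor of 48 <= 5 is 4
New iterations = 48 / 4 = 12

12


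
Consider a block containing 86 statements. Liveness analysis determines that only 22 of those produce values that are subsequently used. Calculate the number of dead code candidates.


Dead code = total statements - live definitions
= 86 - 22 = 64

64


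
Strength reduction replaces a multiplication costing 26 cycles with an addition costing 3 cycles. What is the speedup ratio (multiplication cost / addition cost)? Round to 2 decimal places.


Ratio = mult_cost / add_cost = 26 / 3 = 8.67

8.67


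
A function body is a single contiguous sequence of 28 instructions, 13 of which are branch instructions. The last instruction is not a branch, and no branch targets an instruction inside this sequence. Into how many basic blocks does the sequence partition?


With no in-sequence branch targets, the leaders are the first instruction plus the instruction after each branch.
Number of basic blocks = branches + 1
= 13 + 1 = 14

14


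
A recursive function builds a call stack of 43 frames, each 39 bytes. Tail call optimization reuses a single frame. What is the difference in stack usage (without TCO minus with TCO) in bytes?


Without TCO: 43 * 39 = 1677 bytes
With TCO: reuse 1 frame = 39 bytes
Savings = 1677 - 39 = 1638

1638


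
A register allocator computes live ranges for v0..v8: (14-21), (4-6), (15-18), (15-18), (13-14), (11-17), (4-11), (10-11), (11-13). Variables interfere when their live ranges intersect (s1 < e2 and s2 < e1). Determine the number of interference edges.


Check all pairs for overlapping intervals.
Two intervals (s1,e1) and (s2,e2) overlap if s1 < e2 and s2 < e1.
v0 (14-21) vs v1..v8: overlaps v2, v3, v5 -> 3
v1 (4-6) vs v2..v8: overlaps v6 -> 1
v2 (15-18) vs v3..v8: overlaps v3, v5 -> 2
v3 (15-18) vs v4..v8: overlaps v5 -> 1
v4 (13-14) vs v5..v8: overlaps v5 -> 1
v5 (11-17) vs v6..v8: overlaps v8 -> 1
v6 (4-11) vs v7..v8: overlaps v7 -> 1
v7 (10-11) vs v8: overlaps none -> 0
Total overlapping pairs = 3 + 1 + 2 + 1 + 1 + 1 + 1 + 0 = 10

10


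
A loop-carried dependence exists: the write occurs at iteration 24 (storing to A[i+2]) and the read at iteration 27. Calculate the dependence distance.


Distance = read iteration - write iteration
= 27 - 24 = 3

3


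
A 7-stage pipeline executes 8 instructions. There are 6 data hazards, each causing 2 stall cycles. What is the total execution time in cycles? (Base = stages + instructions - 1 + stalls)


Base cycles = 7 + 8 - 1 = 14
Total stalls = 6 * 2 = 12
Total = 14 + 12 = 26

26


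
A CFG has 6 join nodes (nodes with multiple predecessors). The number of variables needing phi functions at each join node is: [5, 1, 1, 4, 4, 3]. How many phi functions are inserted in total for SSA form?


Total phi functions = sum of phi functions at each join node
= 5 + 1 + 1 + 4 + 4 + 3 = 18

18


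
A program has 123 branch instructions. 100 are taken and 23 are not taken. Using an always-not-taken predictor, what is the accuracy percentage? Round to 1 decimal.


Predictor: always-not-taken
Correct predictions = 23
Accuracy = 23 / 123 * 100 = 18.7%

18.7


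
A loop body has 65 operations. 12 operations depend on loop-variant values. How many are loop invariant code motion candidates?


Invariant candidates = total - loop-dependent
= 65 - 12 = 53

53


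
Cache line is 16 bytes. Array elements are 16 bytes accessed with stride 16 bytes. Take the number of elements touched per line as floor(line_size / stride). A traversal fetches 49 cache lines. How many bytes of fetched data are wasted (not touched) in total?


Elements per line = floor(16 / 16) = 1
Bytes used per line = 1 * 16 = 16
Wasted per line = 16 - 16 = 0
Total wasted = 0 * 49 = 0

0


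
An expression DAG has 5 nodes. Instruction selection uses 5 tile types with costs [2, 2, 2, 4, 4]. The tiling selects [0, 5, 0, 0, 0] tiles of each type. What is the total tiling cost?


Total cost = sum(count_i * cost_i)
= 0*2 + 5*2 + 0*2 + 0*4 + 0*4
= 10

10


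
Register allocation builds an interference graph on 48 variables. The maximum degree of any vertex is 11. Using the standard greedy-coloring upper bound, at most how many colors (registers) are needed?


Greedy coloring never needs more than (max_degree + 1) colors: when coloring a vertex, at most max_degree neighbors are already colored.
Upper bound = 11 + 1 = 12

12


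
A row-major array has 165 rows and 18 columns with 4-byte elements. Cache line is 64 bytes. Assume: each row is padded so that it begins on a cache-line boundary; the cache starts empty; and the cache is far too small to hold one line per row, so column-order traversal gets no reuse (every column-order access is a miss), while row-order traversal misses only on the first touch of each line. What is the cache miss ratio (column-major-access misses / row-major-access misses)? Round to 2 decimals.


Each row occupies 18 * 4 = 72 bytes and starts on a line boundary, so it spans ceil(72 / 64) = 2 cache lines.
Row-major traversal misses (one per line touched): 165 * ceil(18 * 4 / 64) = 330
Column-major traversal misses (no reuse, every access misses): 165 * 18 = 2970
Ratio = 2970 / 330 = 9.0

9.0


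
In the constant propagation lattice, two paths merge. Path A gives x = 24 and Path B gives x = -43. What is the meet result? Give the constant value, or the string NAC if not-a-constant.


Meet operation: if both paths give the same constant, result is that constant; if they differ, result is NAC (not-a-constant).
Path A: 24, Path B: -43 -> differ
Result: not-a-constant -> NAC

NAC


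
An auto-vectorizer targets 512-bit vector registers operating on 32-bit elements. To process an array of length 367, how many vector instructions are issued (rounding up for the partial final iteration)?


Width = 512 / 32 = 16 elements per vector op
Iterations = ceil(367 / 16) = 23

23


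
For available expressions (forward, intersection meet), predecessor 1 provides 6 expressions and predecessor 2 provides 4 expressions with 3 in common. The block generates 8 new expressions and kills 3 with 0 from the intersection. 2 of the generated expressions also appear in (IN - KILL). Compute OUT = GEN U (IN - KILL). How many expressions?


IN = intersection of predecessors = 3
IN - KILL = 3 - 0 = 3
|OUT| = |GEN| + |IN - KILL| - |GEN ∩ (IN - KILL)| = 8 + 3 - 2 = 9

9


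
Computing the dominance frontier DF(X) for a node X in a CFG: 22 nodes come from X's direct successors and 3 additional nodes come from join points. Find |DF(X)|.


DF(X) = direct successor contributions + join point contributions
= 22 + 3 = 25

25


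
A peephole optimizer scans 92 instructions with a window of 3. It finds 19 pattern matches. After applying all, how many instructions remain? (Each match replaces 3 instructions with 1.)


Each match removes 2 instructions.
Total removed = 19 * 2 = 38
Remaining = 92 - 38 = 54

54


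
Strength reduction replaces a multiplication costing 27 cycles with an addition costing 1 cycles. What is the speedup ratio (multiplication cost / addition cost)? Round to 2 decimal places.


Ratio = mult_cost / add_cost = 27 / 1 = 27.0

27.0


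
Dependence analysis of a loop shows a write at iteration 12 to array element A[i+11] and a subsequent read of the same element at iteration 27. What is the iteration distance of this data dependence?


Distance = read iteration - write iteration
= 27 - 12 = 15

15


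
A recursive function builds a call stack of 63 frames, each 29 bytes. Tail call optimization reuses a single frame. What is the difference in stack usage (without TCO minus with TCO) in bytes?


Without TCO: 63 * 29 = 1827 bytes
With TCO: reuse 1 frame = 29 bytes
Savings = 1827 - 29 = 1798

1798


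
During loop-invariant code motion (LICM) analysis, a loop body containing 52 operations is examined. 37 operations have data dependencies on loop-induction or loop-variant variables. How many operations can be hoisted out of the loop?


Invariant candidates = total - loop-dependent
= 52 - 37 = 15

15


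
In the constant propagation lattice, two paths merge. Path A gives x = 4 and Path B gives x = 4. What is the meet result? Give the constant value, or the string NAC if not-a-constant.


Meet operation: if both paths give the same constant, result is that constant; if they differ, result is NAC (not-a-constant).
Path A: 4, Path B: 4 -> equal
Result: constant -> 4

4


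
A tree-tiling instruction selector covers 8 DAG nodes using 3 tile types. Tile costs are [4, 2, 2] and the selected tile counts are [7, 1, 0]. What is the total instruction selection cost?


Total cost = sum(count_i * cost_i)
= 7*4 + 1*2 + 0*2
= 30

30


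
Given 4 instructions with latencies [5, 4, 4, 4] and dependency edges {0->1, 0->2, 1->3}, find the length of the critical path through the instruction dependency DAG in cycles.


Compute longest path through dependency graph: dist(Ik) = max over predecessors of dist + latency(Ik).
dist(I0) = latency 5 = 5
dist(I1) = dist(I0) + 4 = 5 + 4 = 9
dist(I2) = dist(I0) + 4 = 5 + 4 = 9
dist(I3) = dist(I1) + 4 = 9 + 4 = 13
Critical path = max dist = 13

13


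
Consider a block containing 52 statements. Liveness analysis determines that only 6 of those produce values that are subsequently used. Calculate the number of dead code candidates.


Dead code = total statements - live definitions
= 52 - 6 = 46

46


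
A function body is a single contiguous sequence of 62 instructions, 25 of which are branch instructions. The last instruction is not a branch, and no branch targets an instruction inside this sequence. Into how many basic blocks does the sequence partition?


With no in-sequence branch targets, the leaders are the first instruction plus the instruction after each branch.
Number of basic blocks = branches + 1
= 25 + 1 = 26

26


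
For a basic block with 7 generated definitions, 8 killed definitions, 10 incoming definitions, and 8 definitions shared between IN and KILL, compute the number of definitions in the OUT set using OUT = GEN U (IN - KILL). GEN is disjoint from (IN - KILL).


IN - KILL: 10 - 8 = 2 surviving definitions
OUT = GEN + surviving = 7 + 2 = 9

9


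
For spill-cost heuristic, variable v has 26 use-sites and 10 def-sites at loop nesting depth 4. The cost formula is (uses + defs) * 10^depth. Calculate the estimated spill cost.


uses + defs = 26 + 10 = 36
10^4 = 10000
Spill cost = 36 * 10000 = 360000

360000
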